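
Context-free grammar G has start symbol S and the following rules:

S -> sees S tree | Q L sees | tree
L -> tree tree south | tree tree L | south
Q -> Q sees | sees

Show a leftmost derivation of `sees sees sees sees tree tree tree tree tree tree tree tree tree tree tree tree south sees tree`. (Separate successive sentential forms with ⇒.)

S ⇒ sees S tree ⇒ sees Q L sees tree ⇒ sees Q sees L sees tree ⇒ sees Q sees sees L sees tree ⇒ sees sees sees sees L sees tree ⇒ sees sees sees sees tree tree L sees tree ⇒ sees sees sees sees tree tree tree tree L sees tree ⇒ sees sees sees sees tree tree tree tree tree tree L sees tree ⇒ sees sees sees sees tree tree tree tree tree tree tree tree L sees tree ⇒ sees sees sees sees tree tree tree tree tree tree tree tree tree tree L sees tree ⇒ sees sees sees sees tree tree tree tree tree tree tree tree tree tree tree tree south sees tree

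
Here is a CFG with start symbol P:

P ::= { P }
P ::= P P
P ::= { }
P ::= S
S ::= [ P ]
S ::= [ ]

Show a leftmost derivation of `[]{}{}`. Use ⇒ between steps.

P⇒PP⇒SP⇒[]P⇒[]PP⇒[]{}P⇒[]{}{}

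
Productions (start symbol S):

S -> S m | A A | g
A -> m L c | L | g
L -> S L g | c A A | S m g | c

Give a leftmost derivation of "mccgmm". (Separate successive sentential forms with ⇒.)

S ⇒ Sm ⇒ Smm ⇒ AAmm ⇒ mLcAmm ⇒ mccAmm ⇒ mccgmm

S ⇒ Sm   [S -> S m]
Sm ⇒ Smm   [S -> S m]
Smm ⇒ AAmm   [S -> A A]
AAmm ⇒ mLcAmm   [A -> m L c]
mLcAmm ⇒ mccAmm   [L -> c]
mccAmm ⇒ mccgmm   [A -> g]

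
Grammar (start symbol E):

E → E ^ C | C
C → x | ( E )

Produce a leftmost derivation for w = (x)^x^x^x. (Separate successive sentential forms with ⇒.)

E ⇒ E^C ⇒ E^C^C ⇒ E^C^C^C ⇒ C^C^C^C ⇒ (E)^C^C^C ⇒ (C)^C^C^C ⇒ (x)^C^C^C ⇒ (x)^x^C^C ⇒ (x)^x^x^C ⇒ (x)^x^x^x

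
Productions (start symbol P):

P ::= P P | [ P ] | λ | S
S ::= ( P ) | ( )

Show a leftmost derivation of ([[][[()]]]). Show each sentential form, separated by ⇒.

P ⇒ S   [P ::= S]
S ⇒ (P)   [S ::= ( P )]
(P) ⇒ ([P])   [P ::= [ P ]]
([P]) ⇒ ([PP])   [P ::= P P]
([PP]) ⇒ ([[P]P])   [P ::= [ P ]]
([[P]P]) ⇒ ([[]P])   [P ::= λ]
([[]P]) ⇒ ([[]PP])   [P ::= P P]
([[]PP]) ⇒ ([[][P]P])   [P ::= [ P ]]
([[][P]P]) ⇒ ([[][[P]]P])   [P ::= [ P ]]
([[][[P]]P]) ⇒ ([[][[S]]P])   [P ::= S]
([[][[S]]P]) ⇒ ([[][[()]]P])   [S ::= ( )]
([[][[()]]P]) ⇒ ([[][[()]]])   [P ::= λ]

P ⇒ S ⇒ (P) ⇒ ([P]) ⇒ ([PP]) ⇒ ([[P]P]) ⇒ ([[]P]) ⇒ ([[]PP]) ⇒ ([[][P]P]) ⇒ ([[][[P]]P]) ⇒ ([[][[S]]P]) ⇒ ([[][[()]]P]) ⇒ ([[][[()]]])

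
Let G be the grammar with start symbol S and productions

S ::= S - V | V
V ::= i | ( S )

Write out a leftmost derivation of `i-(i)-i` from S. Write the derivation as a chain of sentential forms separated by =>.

S => S-V   [S ::= S - V]
S-V => S-V-V   [S ::= S - V]
S-V-V => V-V-V   [S ::= V]
V-V-V => i-V-V   [V ::= i]
i-V-V => i-(S)-V   [V ::= ( S )]
i-(S)-V => i-(V)-V   [S ::= V]
i-(V)-V => i-(i)-V   [V ::= i]
i-(i)-V => i-(i)-i   [V ::= i]

S => S-V => S-V-V => V-V-V => i-V-V => i-(S)-V => i-(V)-V => i-(i)-V => i-(i)-i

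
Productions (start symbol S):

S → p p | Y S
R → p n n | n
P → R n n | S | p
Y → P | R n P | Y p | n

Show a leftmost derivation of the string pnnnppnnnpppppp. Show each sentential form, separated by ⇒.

S ⇒ YS ⇒ RnPS ⇒ pnnnPS ⇒ pnnnpS ⇒ pnnnpYS ⇒ pnnnpYpS ⇒ pnnnpRnPpS ⇒ pnnnppnnnPpS ⇒ pnnnppnnnSpS ⇒ pnnnppnnnYSpS ⇒ pnnnppnnnPSpS ⇒ pnnnppnnnpSpS ⇒ pnnnppnnnppppS ⇒ pnnnppnnnpppppp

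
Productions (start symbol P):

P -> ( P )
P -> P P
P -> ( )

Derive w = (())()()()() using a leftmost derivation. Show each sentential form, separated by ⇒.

P ⇒ PP ⇒ PPP ⇒ PPPP ⇒ PPPPP ⇒ (P)PPPP ⇒ (())PPPP ⇒ (())()PPP ⇒ (())()()PP ⇒ (())()()()P ⇒ (())()()()()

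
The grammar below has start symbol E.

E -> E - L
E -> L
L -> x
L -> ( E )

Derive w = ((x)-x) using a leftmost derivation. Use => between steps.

E => L => (E) => (E-L) => (L-L) => ((E)-L) => ((L)-L) => ((x)-L) => ((x)-x)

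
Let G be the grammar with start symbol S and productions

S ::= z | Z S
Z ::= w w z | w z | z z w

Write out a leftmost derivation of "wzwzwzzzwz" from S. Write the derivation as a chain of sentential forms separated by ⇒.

S ⇒ ZS ⇒ wzS ⇒ wzZS ⇒ wzwzS ⇒ wzwzZS ⇒ wzwzwzS ⇒ wzwzwzZS ⇒ wzwzwzzzwS ⇒ wzwzwzzzwz

S ⇒ ZS   [S ::= Z S]
ZS ⇒ wzS   [Z ::= w z]
wzS ⇒ wzZS   [S ::= Z S]
wzZS ⇒ wzwzS   [Z ::= w z]
wzwzS ⇒ wzwzZS   [S ::= Z S]
wzwzZS ⇒ wzwzwzS   [Z ::= w z]
wzwzwzS ⇒ wzwzwzZS   [S ::= Z S]
wzwzwzZS ⇒ wzwzwzzzwS   [Z ::= z z w]
wzwzwzzzwS ⇒ wzwzwzzzwz   [S ::= z]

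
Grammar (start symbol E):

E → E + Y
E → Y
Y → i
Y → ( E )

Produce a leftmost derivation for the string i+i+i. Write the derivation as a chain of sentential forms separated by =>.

E=>E+Y=>E+Y+Y=>Y+Y+Y=>i+Y+Y=>i+i+Y=>i+i+i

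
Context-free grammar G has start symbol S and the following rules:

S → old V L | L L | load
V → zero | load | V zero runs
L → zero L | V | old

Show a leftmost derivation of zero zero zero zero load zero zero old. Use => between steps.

S => L L   [S → L L]
L L => zero L L   [L → zero L]
zero L L => zero zero L L   [L → zero L]
zero zero L L => zero zero zero L L   [L → zero L]
zero zero zero L L => zero zero zero zero L L   [L → zero L]
zero zero zero zero L L => zero zero zero zero V L   [L → V]
zero zero zero zero V L => zero zero zero zero load L   [V → load]
zero zero zero zero load L => zero zero zero zero load zero L   [L → zero L]
zero zero zero zero load zero L => zero zero zero zero load zero zero L   [L → zero L]
zero zero zero zero load zero zero L => zero zero zero zero load zero zero old   [L → old]

S => L L => zero L L => zero zero L L => zero zero zero L L => zero zero zero zero L L => zero zero zero zero V L => zero zero zero zero load L => zero zero zero zero load zero L => zero zero zero zero load zero zero L => zero zero zero zero load zero zero old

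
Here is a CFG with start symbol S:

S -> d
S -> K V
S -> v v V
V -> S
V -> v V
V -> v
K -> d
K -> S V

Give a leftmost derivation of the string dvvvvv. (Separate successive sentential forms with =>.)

S=>KV=>dV=>dvV=>dvvV=>dvvS=>dvvvvV=>dvvvvv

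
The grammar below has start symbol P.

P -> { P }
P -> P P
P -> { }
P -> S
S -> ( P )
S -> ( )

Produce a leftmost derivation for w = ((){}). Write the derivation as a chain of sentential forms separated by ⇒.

P⇒S⇒(P)⇒(PP)⇒(SP)⇒(()P)⇒((){})

P ⇒ S   [P -> S]
S ⇒ (P)   [S -> ( P )]
(P) ⇒ (PP)   [P -> P P]
(PP) ⇒ (SP)   [P -> S]
(SP) ⇒ (()P)   [S -> ( )]
(()P) ⇒ ((){})   [P -> { }]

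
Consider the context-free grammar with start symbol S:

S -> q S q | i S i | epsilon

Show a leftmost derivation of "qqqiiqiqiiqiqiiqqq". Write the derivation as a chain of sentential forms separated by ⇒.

S⇒qSq⇒qqSqq⇒qqqSqqq⇒qqqiSiqqq⇒qqqiiSiiqqq⇒qqqiiqSqiiqqq⇒qqqiiqiSiqiiqqq⇒qqqiiqiqSqiqiiqqq⇒qqqiiqiqiSiqiqiiqqq⇒qqqiiqiqiiqiqiiqqq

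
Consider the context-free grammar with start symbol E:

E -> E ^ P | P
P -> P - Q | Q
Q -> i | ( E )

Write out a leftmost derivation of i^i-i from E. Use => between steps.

E=>E^P=>P^P=>Q^P=>i^P=>i^P-Q=>i^Q-Q=>i^i-Q=>i^i-i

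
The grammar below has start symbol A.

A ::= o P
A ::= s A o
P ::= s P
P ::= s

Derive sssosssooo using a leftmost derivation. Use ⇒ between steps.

A ⇒ sAo ⇒ ssAoo ⇒ sssAooo ⇒ sssoPooo ⇒ sssosPooo ⇒ sssossPooo ⇒ sssosssooo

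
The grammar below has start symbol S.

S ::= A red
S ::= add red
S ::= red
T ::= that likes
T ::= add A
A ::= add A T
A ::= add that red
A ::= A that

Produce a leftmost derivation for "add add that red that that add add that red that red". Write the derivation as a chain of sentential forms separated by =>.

S => A red => A that red => add A T that red => add A that T that red => add A that that T that red => add add that red that that T that red => add add that red that that add A that red => add add that red that that add add that red that red

S => A red   [S ::= A red]
A red => A that red   [A ::= A that]
A that red => add A T that red   [A ::= add A T]
add A T that red => add A that T that red   [A ::= A that]
add A that T that red => add A that that T that red   [A ::= A that]
add A that that T that red => add add that red that that T that red   [A ::= add that red]
add add that red that that T that red => add add that red that that add A that red   [T ::= add A]
add add that red that that add A that red => add add that red that that add add that red that red   [A ::= add that red]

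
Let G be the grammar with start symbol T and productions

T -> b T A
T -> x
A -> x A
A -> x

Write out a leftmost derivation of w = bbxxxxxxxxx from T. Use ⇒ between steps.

T ⇒ bTA   [T -> b T A]
bTA ⇒ bbTAA   [T -> b T A]
bbTAA ⇒ bbxAA   [T -> x]
bbxAA ⇒ bbxxAA   [A -> x A]
bbxxAA ⇒ bbxxxA   [A -> x]
bbxxxA ⇒ bbxxxxA   [A -> x A]
bbxxxxA ⇒ bbxxxxxA   [A -> x A]
bbxxxxxA ⇒ bbxxxxxxA   [A -> x A]
bbxxxxxxA ⇒ bbxxxxxxxA   [A -> x A]
bbxxxxxxxA ⇒ bbxxxxxxxxA   [A -> x A]
bbxxxxxxxxA ⇒ bbxxxxxxxxx   [A -> x]

T⇒bTA⇒bbTAA⇒bbxAA⇒bbxxAA⇒bbxxxA⇒bbxxxxA⇒bbxxxxxA⇒bbxxxxxxA⇒bbxxxxxxxA⇒bbxxxxxxxxA⇒bbxxxxxxxxx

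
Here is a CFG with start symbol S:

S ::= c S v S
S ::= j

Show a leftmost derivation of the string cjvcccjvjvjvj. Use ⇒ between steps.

S ⇒ cSvS   [S ::= c S v S]
cSvS ⇒ cjvS   [S ::= j]
cjvS ⇒ cjvcSvS   [S ::= c S v S]
cjvcSvS ⇒ cjvccSvSvS   [S ::= c S v S]
cjvccSvSvS ⇒ cjvcccSvSvSvS   [S ::= c S v S]
cjvcccSvSvSvS ⇒ cjvcccjvSvSvS   [S ::= j]
cjvcccjvSvSvS ⇒ cjvcccjvjvSvS   [S ::= j]
cjvcccjvjvSvS ⇒ cjvcccjvjvjvS   [S ::= j]
cjvcccjvjvjvS ⇒ cjvcccjvjvjvj   [S ::= j]

S⇒cSvS⇒cjvS⇒cjvcSvS⇒cjvccSvSvS⇒cjvcccSvSvSvS⇒cjvcccjvSvSvS⇒cjvcccjvjvSvS⇒cjvcccjvjvjvS⇒cjvcccjvjvjvj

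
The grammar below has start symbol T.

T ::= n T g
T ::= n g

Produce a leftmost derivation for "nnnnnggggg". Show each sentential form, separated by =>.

T => nTg => nnTgg => nnnTggg => nnnnTgggg => nnnnnggggg

T => nTg   [T ::= n T g]
nTg => nnTgg   [T ::= n T g]
nnTgg => nnnTggg   [T ::= n T g]
nnnTggg => nnnnTgggg   [T ::= n T g]
nnnnTgggg => nnnnnggggg   [T ::= n g]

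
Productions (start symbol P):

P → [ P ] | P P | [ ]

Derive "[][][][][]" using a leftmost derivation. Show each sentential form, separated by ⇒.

P⇒PP⇒PPP⇒PPPP⇒PPPPP⇒[]PPPP⇒[][]PPP⇒[][][]PP⇒[][][][]P⇒[][][][][]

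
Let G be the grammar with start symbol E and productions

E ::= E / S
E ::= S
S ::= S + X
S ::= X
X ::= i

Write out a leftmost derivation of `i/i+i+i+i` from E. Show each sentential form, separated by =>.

E => E/S   [E ::= E / S]
E/S => S/S   [E ::= S]
S/S => X/S   [S ::= X]
X/S => i/S   [X ::= i]
i/S => i/S+X   [S ::= S + X]
i/S+X => i/S+X+X   [S ::= S + X]
i/S+X+X => i/S+X+X+X   [S ::= S + X]
i/S+X+X+X => i/X+X+X+X   [S ::= X]
i/X+X+X+X => i/i+X+X+X   [X ::= i]
i/i+X+X+X => i/i+i+X+X   [X ::= i]
i/i+i+X+X => i/i+i+i+X   [X ::= i]
i/i+i+i+X => i/i+i+i+i   [X ::= i]

E=>E/S=>S/S=>X/S=>i/S=>i/S+X=>i/S+X+X=>i/S+X+X+X=>i/X+X+X+X=>i/i+X+X+X=>i/i+i+X+X=>i/i+i+i+X=>i/i+i+i+i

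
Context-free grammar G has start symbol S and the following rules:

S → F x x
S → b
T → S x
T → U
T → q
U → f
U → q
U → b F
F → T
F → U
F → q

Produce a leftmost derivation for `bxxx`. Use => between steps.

S=>Fxx=>Txx=>Sxxx=>bxxx

S => Fxx   [S → F x x]
Fxx => Txx   [F → T]
Txx => Sxxx   [T → S x]
Sxxx => bxxx   [S → b]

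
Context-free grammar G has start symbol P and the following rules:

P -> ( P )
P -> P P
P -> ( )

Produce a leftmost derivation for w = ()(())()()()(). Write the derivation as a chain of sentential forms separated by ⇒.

P⇒PP⇒PPP⇒PPPP⇒PPPPP⇒()PPPP⇒()PPPPP⇒()(P)PPPP⇒()(())PPPP⇒()(())()PPP⇒()(())()()PP⇒()(())()()()P⇒()(())()()()()

P ⇒ PP   [P -> P P]
PP ⇒ PPP   [P -> P P]
PPP ⇒ PPPP   [P -> P P]
PPPP ⇒ PPPPP   [P -> P P]
PPPPP ⇒ ()PPPP   [P -> ( )]
()PPPP ⇒ ()PPPPP   [P -> P P]
()PPPPP ⇒ ()(P)PPPP   [P -> ( P )]
()(P)PPPP ⇒ ()(())PPPP   [P -> ( )]
()(())PPPP ⇒ ()(())()PPP   [P -> ( )]
()(())()PPP ⇒ ()(())()()PP   [P -> ( )]
()(())()()PP ⇒ ()(())()()()P   [P -> ( )]
()(())()()()P ⇒ ()(())()()()()   [P -> ( )]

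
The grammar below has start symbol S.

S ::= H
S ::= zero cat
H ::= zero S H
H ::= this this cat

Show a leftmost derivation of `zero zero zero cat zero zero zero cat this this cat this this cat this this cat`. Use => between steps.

S => H   [S ::= H]
H => zero S H   [H ::= zero S H]
zero S H => zero H H   [S ::= H]
zero H H => zero zero S H H   [H ::= zero S H]
zero zero S H H => zero zero zero cat H H   [S ::= zero cat]
zero zero zero cat H H => zero zero zero cat zero S H H   [H ::= zero S H]
zero zero zero cat zero S H H => zero zero zero cat zero H H H   [S ::= H]
zero zero zero cat zero H H H => zero zero zero cat zero zero S H H H   [H ::= zero S H]
zero zero zero cat zero zero S H H H => zero zero zero cat zero zero zero cat H H H   [S ::= zero cat]
zero zero zero cat zero zero zero cat H H H => zero zero zero cat zero zero zero cat this this cat H H   [H ::= this this cat]
zero zero zero cat zero zero zero cat this this cat H H => zero zero zero cat zero zero zero cat this this cat this this cat H   [H ::= this this cat]
zero zero zero cat zero zero zero cat this this cat this this cat H => zero zero zero cat zero zero zero cat this this cat this this cat this this cat   [H ::= this this cat]

S => H => zero S H => zero H H => zero zero S H H => zero zero zero cat H H => zero zero zero cat zero S H H => zero zero zero cat zero H H H => zero zero zero cat zero zero S H H H => zero zero zero cat zero zero zero cat H H H => zero zero zero cat zero zero zero cat this this cat H H => zero zero zero cat zero zero zero cat this this cat this this cat H => zero zero zero cat zero zero zero cat this this cat this this cat this this cat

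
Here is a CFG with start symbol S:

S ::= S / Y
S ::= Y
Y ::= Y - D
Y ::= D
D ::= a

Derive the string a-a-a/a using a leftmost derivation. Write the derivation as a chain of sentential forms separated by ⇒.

S ⇒ S/Y ⇒ Y/Y ⇒ Y-D/Y ⇒ Y-D-D/Y ⇒ D-D-D/Y ⇒ a-D-D/Y ⇒ a-a-D/Y ⇒ a-a-a/Y ⇒ a-a-a/D ⇒ a-a-a/a

S ⇒ S/Y   [S ::= S / Y]
S/Y ⇒ Y/Y   [S ::= Y]
Y/Y ⇒ Y-D/Y   [Y ::= Y - D]
Y-D/Y ⇒ Y-D-D/Y   [Y ::= Y - D]
Y-D-D/Y ⇒ D-D-D/Y   [Y ::= D]
D-D-D/Y ⇒ a-D-D/Y   [D ::= a]
a-D-D/Y ⇒ a-a-D/Y   [D ::= a]
a-a-D/Y ⇒ a-a-a/Y   [D ::= a]
a-a-a/Y ⇒ a-a-a/D   [Y ::= D]
a-a-a/D ⇒ a-a-a/a   [D ::= a]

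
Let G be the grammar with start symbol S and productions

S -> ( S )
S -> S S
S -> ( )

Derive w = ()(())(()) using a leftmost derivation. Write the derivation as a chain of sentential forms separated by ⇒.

S ⇒ SS ⇒ SSS ⇒ ()SS ⇒ ()(S)S ⇒ ()(())S ⇒ ()(())(S) ⇒ ()(())(())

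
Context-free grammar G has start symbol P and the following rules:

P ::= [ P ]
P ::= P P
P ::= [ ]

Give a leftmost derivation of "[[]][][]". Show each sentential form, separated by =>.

P => PP => PPP => [P]PP => [[]]PP => [[]][]P => [[]][][]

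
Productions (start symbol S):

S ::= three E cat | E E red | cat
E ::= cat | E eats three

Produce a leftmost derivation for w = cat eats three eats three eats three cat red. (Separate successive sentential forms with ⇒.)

S ⇒ E E red ⇒ E eats three E red ⇒ E eats three eats three E red ⇒ E eats three eats three eats three E red ⇒ cat eats three eats three eats three E red ⇒ cat eats three eats three eats three cat red

S ⇒ E E red   [S ::= E E red]
E E red ⇒ E eats three E red   [E ::= E eats three]
E eats three E red ⇒ E eats three eats three E red   [E ::= E eats three]
E eats three eats three E red ⇒ E eats three eats three eats three E red   [E ::= E eats three]
E eats three eats three eats three E red ⇒ cat eats three eats three eats three E red   [E ::= cat]
cat eats three eats three eats three E red ⇒ cat eats three eats three eats three cat red   [E ::= cat]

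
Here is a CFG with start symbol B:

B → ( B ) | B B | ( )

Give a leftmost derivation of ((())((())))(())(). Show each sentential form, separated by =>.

B=>BB=>(B)B=>(BB)B=>((B)B)B=>((())B)B=>((())(B))B=>((())((B)))B=>((())((())))B=>((())((())))BB=>((())((())))(B)B=>((())((())))(())B=>((())((())))(())()

B => BB   [B → B B]
BB => (B)B   [B → ( B )]
(B)B => (BB)B   [B → B B]
(BB)B => ((B)B)B   [B → ( B )]
((B)B)B => ((())B)B   [B → ( )]
((())B)B => ((())(B))B   [B → ( B )]
((())(B))B => ((())((B)))B   [B → ( B )]
((())((B)))B => ((())((())))B   [B → ( )]
((())((())))B => ((())((())))BB   [B → B B]
((())((())))BB => ((())((())))(B)B   [B → ( B )]
((())((())))(B)B => ((())((())))(())B   [B → ( )]
((())((())))(())B => ((())((())))(())()   [B → ( )]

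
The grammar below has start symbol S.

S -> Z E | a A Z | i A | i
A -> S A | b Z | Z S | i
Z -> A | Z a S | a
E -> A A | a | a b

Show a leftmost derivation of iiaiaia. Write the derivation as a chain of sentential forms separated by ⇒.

S ⇒ ZE ⇒ ZaSE ⇒ ZaSaSE ⇒ AaSaSE ⇒ SAaSaSE ⇒ iAaSaSE ⇒ iiaSaSE ⇒ iiaiaSE ⇒ iiaiaiE ⇒ iiaiaia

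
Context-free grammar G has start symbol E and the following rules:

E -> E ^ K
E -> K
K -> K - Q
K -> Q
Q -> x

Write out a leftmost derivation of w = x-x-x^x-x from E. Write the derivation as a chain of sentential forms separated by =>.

E => E^K   [E -> E ^ K]
E^K => K^K   [E -> K]
K^K => K-Q^K   [K -> K - Q]
K-Q^K => K-Q-Q^K   [K -> K - Q]
K-Q-Q^K => Q-Q-Q^K   [K -> Q]
Q-Q-Q^K => x-Q-Q^K   [Q -> x]
x-Q-Q^K => x-x-Q^K   [Q -> x]
x-x-Q^K => x-x-x^K   [Q -> x]
x-x-x^K => x-x-x^K-Q   [K -> K - Q]
x-x-x^K-Q => x-x-x^Q-Q   [K -> Q]
x-x-x^Q-Q => x-x-x^x-Q   [Q -> x]
x-x-x^x-Q => x-x-x^x-x   [Q -> x]

E=>E^K=>K^K=>K-Q^K=>K-Q-Q^K=>Q-Q-Q^K=>x-Q-Q^K=>x-x-Q^K=>x-x-x^K=>x-x-x^K-Q=>x-x-x^Q-Q=>x-x-x^x-Q=>x-x-x^x-x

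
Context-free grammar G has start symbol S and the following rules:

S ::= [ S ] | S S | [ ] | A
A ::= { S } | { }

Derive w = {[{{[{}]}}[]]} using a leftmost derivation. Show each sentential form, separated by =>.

S=>A=>{S}=>{[S]}=>{[SS]}=>{[AS]}=>{[{S}S]}=>{[{A}S]}=>{[{{S}}S]}=>{[{{[S]}}S]}=>{[{{[A]}}S]}=>{[{{[{}]}}S]}=>{[{{[{}]}}[]]}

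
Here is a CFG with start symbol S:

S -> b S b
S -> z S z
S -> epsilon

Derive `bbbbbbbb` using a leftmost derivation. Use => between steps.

S=>bSb=>bbSbb=>bbbSbbb=>bbbbSbbbb=>bbbbbbbb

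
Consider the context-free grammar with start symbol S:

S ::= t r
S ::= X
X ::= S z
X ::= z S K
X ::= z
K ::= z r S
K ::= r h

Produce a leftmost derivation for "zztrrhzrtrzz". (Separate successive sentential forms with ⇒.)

S⇒X⇒zSK⇒zXK⇒zzSKK⇒zztrKK⇒zztrrhK⇒zztrrhzrS⇒zztrrhzrX⇒zztrrhzrSz⇒zztrrhzrXz⇒zztrrhzrSzz⇒zztrrhzrtrzz

S ⇒ X   [S ::= X]
X ⇒ zSK   [X ::= z S K]
zSK ⇒ zXK   [S ::= X]
zXK ⇒ zzSKK   [X ::= z S K]
zzSKK ⇒ zztrKK   [S ::= t r]
zztrKK ⇒ zztrrhK   [K ::= r h]
zztrrhK ⇒ zztrrhzrS   [K ::= z r S]
zztrrhzrS ⇒ zztrrhzrX   [S ::= X]
zztrrhzrX ⇒ zztrrhzrSz   [X ::= S z]
zztrrhzrSz ⇒ zztrrhzrXz   [S ::= X]
zztrrhzrXz ⇒ zztrrhzrSzz   [X ::= S z]
zztrrhzrSzz ⇒ zztrrhzrtrzz   [S ::= t r]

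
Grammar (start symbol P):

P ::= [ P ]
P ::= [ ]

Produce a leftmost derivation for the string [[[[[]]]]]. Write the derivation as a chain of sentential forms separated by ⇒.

P ⇒ [P]   [P ::= [ P ]]
[P] ⇒ [[P]]   [P ::= [ P ]]
[[P]] ⇒ [[[P]]]   [P ::= [ P ]]
[[[P]]] ⇒ [[[[P]]]]   [P ::= [ P ]]
[[[[P]]]] ⇒ [[[[[]]]]]   [P ::= [ ]]

P⇒[P]⇒[[P]]⇒[[[P]]]⇒[[[[P]]]]⇒[[[[[]]]]]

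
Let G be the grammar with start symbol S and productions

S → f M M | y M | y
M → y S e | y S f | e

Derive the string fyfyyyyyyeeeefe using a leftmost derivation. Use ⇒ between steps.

S⇒fMM⇒fySfM⇒fyfMMfM⇒fyfySeMfM⇒fyfyyMeMfM⇒fyfyyySeeMfM⇒fyfyyyyMeeMfM⇒fyfyyyyySeeeMfM⇒fyfyyyyyyeeeMfM⇒fyfyyyyyyeeeefM⇒fyfyyyyyyeeeefe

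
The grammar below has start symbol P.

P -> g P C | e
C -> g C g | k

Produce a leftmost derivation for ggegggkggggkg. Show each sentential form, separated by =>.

P => gPC => ggPCC => ggeCC => ggegCgC => ggeggCggC => ggegggCgggC => ggegggkgggC => ggegggkggggCg => ggegggkggggkg

P => gPC   [P -> g P C]
gPC => ggPCC   [P -> g P C]
ggPCC => ggeCC   [P -> e]
ggeCC => ggegCgC   [C -> g C g]
ggegCgC => ggeggCggC   [C -> g C g]
ggeggCggC => ggegggCgggC   [C -> g C g]
ggegggCgggC => ggegggkgggC   [C -> k]
ggegggkgggC => ggegggkggggCg   [C -> g C g]
ggegggkggggCg => ggegggkggggkg   [C -> k]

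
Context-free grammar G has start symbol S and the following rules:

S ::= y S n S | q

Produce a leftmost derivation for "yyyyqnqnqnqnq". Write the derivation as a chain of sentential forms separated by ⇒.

S ⇒ ySnS ⇒ yySnSnS ⇒ yyySnSnSnS ⇒ yyyySnSnSnSnS ⇒ yyyyqnSnSnSnS ⇒ yyyyqnqnSnSnS ⇒ yyyyqnqnqnSnS ⇒ yyyyqnqnqnqnS ⇒ yyyyqnqnqnqnq

S ⇒ ySnS   [S ::= y S n S]
ySnS ⇒ yySnSnS   [S ::= y S n S]
yySnSnS ⇒ yyySnSnSnS   [S ::= y S n S]
yyySnSnSnS ⇒ yyyySnSnSnSnS   [S ::= y S n S]
yyyySnSnSnSnS ⇒ yyyyqnSnSnSnS   [S ::= q]
yyyyqnSnSnSnS ⇒ yyyyqnqnSnSnS   [S ::= q]
yyyyqnqnSnSnS ⇒ yyyyqnqnqnSnS   [S ::= q]
yyyyqnqnqnSnS ⇒ yyyyqnqnqnqnS   [S ::= q]
yyyyqnqnqnqnS ⇒ yyyyqnqnqnqnq   [S ::= q]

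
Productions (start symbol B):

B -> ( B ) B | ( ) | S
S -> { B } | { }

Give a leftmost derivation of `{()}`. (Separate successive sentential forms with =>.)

B => S   [B -> S]
S => {B}   [S -> { B }]
{B} => {()}   [B -> ( )]

B=>S=>{B}=>{()}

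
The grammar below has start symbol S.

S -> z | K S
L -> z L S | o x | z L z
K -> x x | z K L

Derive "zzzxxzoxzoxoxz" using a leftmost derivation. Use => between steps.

S=>KS=>zKLS=>zzKLLS=>zzzKLLLS=>zzzxxLLLS=>zzzxxzLzLLS=>zzzxxzoxzLLS=>zzzxxzoxzoxLS=>zzzxxzoxzoxoxS=>zzzxxzoxzoxoxz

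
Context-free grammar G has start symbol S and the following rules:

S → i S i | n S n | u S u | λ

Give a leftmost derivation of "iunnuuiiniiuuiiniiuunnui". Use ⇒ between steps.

S ⇒ iSi ⇒ iuSui ⇒ iunSnui ⇒ iunnSnnui ⇒ iunnuSunnui ⇒ iunnuuSuunnui ⇒ iunnuuiSiuunnui ⇒ iunnuuiiSiiuunnui ⇒ iunnuuiinSniiuunnui ⇒ iunnuuiiniSiniiuunnui ⇒ iunnuuiiniiSiiniiuunnui ⇒ iunnuuiiniiuSuiiniiuunnui ⇒ iunnuuiiniiuuiiniiuunnui

S ⇒ iSi   [S → i S i]
iSi ⇒ iuSui   [S → u S u]
iuSui ⇒ iunSnui   [S → n S n]
iunSnui ⇒ iunnSnnui   [S → n S n]
iunnSnnui ⇒ iunnuSunnui   [S → u S u]
iunnuSunnui ⇒ iunnuuSuunnui   [S → u S u]
iunnuuSuunnui ⇒ iunnuuiSiuunnui   [S → i S i]
iunnuuiSiuunnui ⇒ iunnuuiiSiiuunnui   [S → i S i]
iunnuuiiSiiuunnui ⇒ iunnuuiinSniiuunnui   [S → n S n]
iunnuuiinSniiuunnui ⇒ iunnuuiiniSiniiuunnui   [S → i S i]
iunnuuiiniSiniiuunnui ⇒ iunnuuiiniiSiiniiuunnui   [S → i S i]
iunnuuiiniiSiiniiuunnui ⇒ iunnuuiiniiuSuiiniiuunnui   [S → u S u]
iunnuuiiniiuSuiiniiuunnui ⇒ iunnuuiiniiuuiiniiuunnui   [S → λ]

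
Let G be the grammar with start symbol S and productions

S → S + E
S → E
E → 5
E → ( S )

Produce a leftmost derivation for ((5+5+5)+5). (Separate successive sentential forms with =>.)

S=>E=>(S)=>(S+E)=>(E+E)=>((S)+E)=>((S+E)+E)=>((S+E+E)+E)=>((E+E+E)+E)=>((5+E+E)+E)=>((5+5+E)+E)=>((5+5+5)+E)=>((5+5+5)+5)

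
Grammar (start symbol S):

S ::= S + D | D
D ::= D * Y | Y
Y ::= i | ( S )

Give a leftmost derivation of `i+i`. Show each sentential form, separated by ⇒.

S⇒S+D⇒D+D⇒Y+D⇒i+D⇒i+Y⇒i+i

S ⇒ S+D   [S ::= S + D]
S+D ⇒ D+D   [S ::= D]
D+D ⇒ Y+D   [D ::= Y]
Y+D ⇒ i+D   [Y ::= i]
i+D ⇒ i+Y   [D ::= Y]
i+Y ⇒ i+i   [Y ::= i]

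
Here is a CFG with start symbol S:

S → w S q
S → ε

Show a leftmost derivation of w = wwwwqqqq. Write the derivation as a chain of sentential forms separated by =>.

S=>wSq=>wwSqq=>wwwSqqq=>wwwwSqqqq=>wwwwqqqq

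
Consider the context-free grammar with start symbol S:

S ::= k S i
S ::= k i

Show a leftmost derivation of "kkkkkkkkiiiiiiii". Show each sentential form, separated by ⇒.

S ⇒ kSi ⇒ kkSii ⇒ kkkSiii ⇒ kkkkSiiii ⇒ kkkkkSiiiii ⇒ kkkkkkSiiiiii ⇒ kkkkkkkSiiiiiii ⇒ kkkkkkkkiiiiiiii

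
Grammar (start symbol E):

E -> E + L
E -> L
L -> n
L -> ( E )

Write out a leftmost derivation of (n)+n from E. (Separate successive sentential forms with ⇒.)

E ⇒ E+L ⇒ L+L ⇒ (E)+L ⇒ (L)+L ⇒ (n)+L ⇒ (n)+n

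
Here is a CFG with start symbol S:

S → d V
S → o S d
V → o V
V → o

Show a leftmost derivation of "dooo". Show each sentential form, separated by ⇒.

S ⇒ dV ⇒ doV ⇒ dooV ⇒ dooo

S ⇒ dV   [S → d V]
dV ⇒ doV   [V → o V]
doV ⇒ dooV   [V → o V]
dooV ⇒ dooo   [V → o]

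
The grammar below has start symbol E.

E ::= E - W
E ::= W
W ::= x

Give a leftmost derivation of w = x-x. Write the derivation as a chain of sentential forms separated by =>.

E => E-W => W-W => x-W => x-x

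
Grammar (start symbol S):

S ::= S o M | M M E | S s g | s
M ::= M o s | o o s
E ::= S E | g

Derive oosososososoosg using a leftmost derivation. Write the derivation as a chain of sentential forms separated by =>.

S => MME   [S ::= M M E]
MME => MosME   [M ::= M o s]
MosME => MososME   [M ::= M o s]
MososME => MosososME   [M ::= M o s]
MosososME => MososososME   [M ::= M o s]
MososososME => oosososososME   [M ::= o o s]
oosososososME => oosososososoosE   [M ::= o o s]
oosososososoosE => oosososososoosg   [E ::= g]

S=>MME=>MosME=>MososME=>MosososME=>MososososME=>oosososososME=>oosososososoosE=>oosososososoosg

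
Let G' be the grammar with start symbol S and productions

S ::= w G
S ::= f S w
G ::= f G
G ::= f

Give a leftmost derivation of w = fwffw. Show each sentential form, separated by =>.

S => fSw   [S ::= f S w]
fSw => fwGw   [S ::= w G]
fwGw => fwfGw   [G ::= f G]
fwfGw => fwffw   [G ::= f]

S => fSw => fwGw => fwfGw => fwffw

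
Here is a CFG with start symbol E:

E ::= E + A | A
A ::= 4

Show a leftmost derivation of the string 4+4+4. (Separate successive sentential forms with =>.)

E => E+A   [E ::= E + A]
E+A => E+A+A   [E ::= E + A]
E+A+A => A+A+A   [E ::= A]
A+A+A => 4+A+A   [A ::= 4]
4+A+A => 4+4+A   [A ::= 4]
4+4+A => 4+4+4   [A ::= 4]

E => E+A => E+A+A => A+A+A => 4+A+A => 4+4+A => 4+4+4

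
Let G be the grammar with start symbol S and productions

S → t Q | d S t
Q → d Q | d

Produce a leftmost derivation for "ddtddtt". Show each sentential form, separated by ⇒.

S ⇒ dSt ⇒ ddStt ⇒ ddtQtt ⇒ ddtdQtt ⇒ ddtddtt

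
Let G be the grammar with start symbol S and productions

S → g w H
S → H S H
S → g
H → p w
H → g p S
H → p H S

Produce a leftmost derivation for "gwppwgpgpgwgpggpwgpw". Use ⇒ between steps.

S ⇒ gwH ⇒ gwpHS ⇒ gwppwS ⇒ gwppwHSH ⇒ gwppwgpSSH ⇒ gwppwgpHSHSH ⇒ gwppwgpgpSSHSH ⇒ gwppwgpgpgwHSHSH ⇒ gwppwgpgpgwgpSSHSH ⇒ gwppwgpgpgwgpgSHSH ⇒ gwppwgpgpgwgpggHSH ⇒ gwppwgpgpgwgpggpwSH ⇒ gwppwgpgpgwgpggpwgH ⇒ gwppwgpgpgwgpggpwgpw

S ⇒ gwH   [S → g w H]
gwH ⇒ gwpHS   [H → p H S]
gwpHS ⇒ gwppwS   [H → p w]
gwppwS ⇒ gwppwHSH   [S → H S H]
gwppwHSH ⇒ gwppwgpSSH   [H → g p S]
gwppwgpSSH ⇒ gwppwgpHSHSH   [S → H S H]
gwppwgpHSHSH ⇒ gwppwgpgpSSHSH   [H → g p S]
gwppwgpgpSSHSH ⇒ gwppwgpgpgwHSHSH   [S → g w H]
gwppwgpgpgwHSHSH ⇒ gwppwgpgpgwgpSSHSH   [H → g p S]
gwppwgpgpgwgpSSHSH ⇒ gwppwgpgpgwgpgSHSH   [S → g]
gwppwgpgpgwgpgSHSH ⇒ gwppwgpgpgwgpggHSH   [S → g]
gwppwgpgpgwgpggHSH ⇒ gwppwgpgpgwgpggpwSH   [H → p w]
gwppwgpgpgwgpggpwSH ⇒ gwppwgpgpgwgpggpwgH   [S → g]
gwppwgpgpgwgpggpwgH ⇒ gwppwgpgpgwgpggpwgpw   [H → p w]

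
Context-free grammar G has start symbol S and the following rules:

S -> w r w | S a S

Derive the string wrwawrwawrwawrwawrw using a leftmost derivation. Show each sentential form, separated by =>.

S => SaS   [S -> S a S]
SaS => SaSaS   [S -> S a S]
SaSaS => SaSaSaS   [S -> S a S]
SaSaSaS => wrwaSaSaS   [S -> w r w]
wrwaSaSaS => wrwaSaSaSaS   [S -> S a S]
wrwaSaSaSaS => wrwawrwaSaSaS   [S -> w r w]
wrwawrwaSaSaS => wrwawrwawrwaSaS   [S -> w r w]
wrwawrwawrwaSaS => wrwawrwawrwawrwaS   [S -> w r w]
wrwawrwawrwawrwaS => wrwawrwawrwawrwawrw   [S -> w r w]

S => SaS => SaSaS => SaSaSaS => wrwaSaSaS => wrwaSaSaSaS => wrwawrwaSaSaS => wrwawrwawrwaSaS => wrwawrwawrwawrwaS => wrwawrwawrwawrwawrw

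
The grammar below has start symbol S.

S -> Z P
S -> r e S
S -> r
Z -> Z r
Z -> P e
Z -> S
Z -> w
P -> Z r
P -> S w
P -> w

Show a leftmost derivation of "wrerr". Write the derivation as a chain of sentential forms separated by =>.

S => ZP => wP => wZr => wSr => wreSr => wrerr

S => ZP   [S -> Z P]
ZP => wP   [Z -> w]
wP => wZr   [P -> Z r]
wZr => wSr   [Z -> S]
wSr => wreSr   [S -> r e S]
wreSr => wrerr   [S -> r]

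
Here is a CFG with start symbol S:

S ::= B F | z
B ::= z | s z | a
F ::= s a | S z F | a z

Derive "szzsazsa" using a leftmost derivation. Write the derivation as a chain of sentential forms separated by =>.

S => BF => szF => szSzF => szBFzF => szzFzF => szzsazF => szzsazsa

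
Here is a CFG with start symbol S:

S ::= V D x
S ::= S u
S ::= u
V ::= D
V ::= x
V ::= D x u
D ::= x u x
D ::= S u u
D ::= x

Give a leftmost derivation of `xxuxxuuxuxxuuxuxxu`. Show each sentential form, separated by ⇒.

S ⇒ Su ⇒ VDxu ⇒ DDxu ⇒ SuuDxu ⇒ VDxuuDxu ⇒ DxuDxuuDxu ⇒ SuuxuDxuuDxu ⇒ VDxuuxuDxuuDxu ⇒ xDxuuxuDxuuDxu ⇒ xxuxxuuxuDxuuDxu ⇒ xxuxxuuxuxxuuDxu ⇒ xxuxxuuxuxxuuxuxxu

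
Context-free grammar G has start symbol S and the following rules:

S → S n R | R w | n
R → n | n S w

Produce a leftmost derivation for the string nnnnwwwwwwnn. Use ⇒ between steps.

S ⇒ SnR ⇒ RwnR ⇒ nSwwnR ⇒ nRwwwnR ⇒ nnSwwwwnR ⇒ nnRwwwwwnR ⇒ nnnSwwwwwwnR ⇒ nnnnwwwwwwnR ⇒ nnnnwwwwwwnn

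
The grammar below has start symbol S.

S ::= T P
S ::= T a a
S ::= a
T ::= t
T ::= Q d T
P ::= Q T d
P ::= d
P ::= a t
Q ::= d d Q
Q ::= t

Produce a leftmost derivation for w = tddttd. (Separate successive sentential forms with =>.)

S => TP => tP => tQTd => tddQTd => tddtTd => tddttd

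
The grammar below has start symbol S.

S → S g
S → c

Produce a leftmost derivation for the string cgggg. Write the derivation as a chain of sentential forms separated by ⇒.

S ⇒ Sg   [S → S g]
Sg ⇒ Sgg   [S → S g]
Sgg ⇒ Sggg   [S → S g]
Sggg ⇒ Sgggg   [S → S g]
Sgggg ⇒ cgggg   [S → c]

S ⇒ Sg ⇒ Sgg ⇒ Sggg ⇒ Sgggg ⇒ cgggg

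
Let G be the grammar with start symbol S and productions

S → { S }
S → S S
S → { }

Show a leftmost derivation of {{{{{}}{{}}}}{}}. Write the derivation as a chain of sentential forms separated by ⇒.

S ⇒ {S} ⇒ {SS} ⇒ {{S}S} ⇒ {{{S}}S} ⇒ {{{SS}}S} ⇒ {{{{S}S}}S} ⇒ {{{{{}}S}}S} ⇒ {{{{{}}{S}}}S} ⇒ {{{{{}}{{}}}}S} ⇒ {{{{{}}{{}}}}{}}

S ⇒ {S}   [S → { S }]
{S} ⇒ {SS}   [S → S S]
{SS} ⇒ {{S}S}   [S → { S }]
{{S}S} ⇒ {{{S}}S}   [S → { S }]
{{{S}}S} ⇒ {{{SS}}S}   [S → S S]
{{{SS}}S} ⇒ {{{{S}S}}S}   [S → { S }]
{{{{S}S}}S} ⇒ {{{{{}}S}}S}   [S → { }]
{{{{{}}S}}S} ⇒ {{{{{}}{S}}}S}   [S → { S }]
{{{{{}}{S}}}S} ⇒ {{{{{}}{{}}}}S}   [S → { }]
{{{{{}}{{}}}}S} ⇒ {{{{{}}{{}}}}{}}   [S → { }]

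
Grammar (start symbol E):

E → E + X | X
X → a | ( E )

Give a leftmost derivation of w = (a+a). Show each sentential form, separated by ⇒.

E ⇒ X   [E → X]
X ⇒ (E)   [X → ( E )]
(E) ⇒ (E+X)   [E → E + X]
(E+X) ⇒ (X+X)   [E → X]
(X+X) ⇒ (a+X)   [X → a]
(a+X) ⇒ (a+a)   [X → a]

E ⇒ X ⇒ (E) ⇒ (E+X) ⇒ (X+X) ⇒ (a+X) ⇒ (a+a)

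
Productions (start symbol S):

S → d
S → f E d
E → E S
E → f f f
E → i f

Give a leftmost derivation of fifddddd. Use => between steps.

S => fEd   [S → f E d]
fEd => fESd   [E → E S]
fESd => fESSd   [E → E S]
fESSd => fESSSd   [E → E S]
fESSSd => fESSSSd   [E → E S]
fESSSSd => fifSSSSd   [E → i f]
fifSSSSd => fifdSSSd   [S → d]
fifdSSSd => fifddSSd   [S → d]
fifddSSd => fifdddSd   [S → d]
fifdddSd => fifddddd   [S → d]

S => fEd => fESd => fESSd => fESSSd => fESSSSd => fifSSSSd => fifdSSSd => fifddSSd => fifdddSd => fifddddd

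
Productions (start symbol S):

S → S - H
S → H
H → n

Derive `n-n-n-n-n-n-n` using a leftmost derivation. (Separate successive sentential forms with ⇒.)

S ⇒ S-H ⇒ S-H-H ⇒ S-H-H-H ⇒ S-H-H-H-H ⇒ S-H-H-H-H-H ⇒ S-H-H-H-H-H-H ⇒ H-H-H-H-H-H-H ⇒ n-H-H-H-H-H-H ⇒ n-n-H-H-H-H-H ⇒ n-n-n-H-H-H-H ⇒ n-n-n-n-H-H-H ⇒ n-n-n-n-n-H-H ⇒ n-n-n-n-n-n-H ⇒ n-n-n-n-n-n-n

S ⇒ S-H   [S → S - H]
S-H ⇒ S-H-H   [S → S - H]
S-H-H ⇒ S-H-H-H   [S → S - H]
S-H-H-H ⇒ S-H-H-H-H   [S → S - H]
S-H-H-H-H ⇒ S-H-H-H-H-H   [S → S - H]
S-H-H-H-H-H ⇒ S-H-H-H-H-H-H   [S → S - H]
S-H-H-H-H-H-H ⇒ H-H-H-H-H-H-H   [S → H]
H-H-H-H-H-H-H ⇒ n-H-H-H-H-H-H   [H → n]
n-H-H-H-H-H-H ⇒ n-n-H-H-H-H-H   [H → n]
n-n-H-H-H-H-H ⇒ n-n-n-H-H-H-H   [H → n]
n-n-n-H-H-H-H ⇒ n-n-n-n-H-H-H   [H → n]
n-n-n-n-H-H-H ⇒ n-n-n-n-n-H-H   [H → n]
n-n-n-n-n-H-H ⇒ n-n-n-n-n-n-H   [H → n]
n-n-n-n-n-n-H ⇒ n-n-n-n-n-n-n   [H → n]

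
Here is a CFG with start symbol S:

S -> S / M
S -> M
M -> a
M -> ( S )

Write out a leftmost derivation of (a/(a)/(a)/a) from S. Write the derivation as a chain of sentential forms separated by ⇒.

S⇒M⇒(S)⇒(S/M)⇒(S/M/M)⇒(S/M/M/M)⇒(M/M/M/M)⇒(a/M/M/M)⇒(a/(S)/M/M)⇒(a/(M)/M/M)⇒(a/(a)/M/M)⇒(a/(a)/(S)/M)⇒(a/(a)/(M)/M)⇒(a/(a)/(a)/M)⇒(a/(a)/(a)/a)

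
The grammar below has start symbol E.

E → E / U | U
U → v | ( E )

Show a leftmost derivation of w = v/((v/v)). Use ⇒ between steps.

E ⇒ E/U   [E → E / U]
E/U ⇒ U/U   [E → U]
U/U ⇒ v/U   [U → v]
v/U ⇒ v/(E)   [U → ( E )]
v/(E) ⇒ v/(U)   [E → U]
v/(U) ⇒ v/((E))   [U → ( E )]
v/((E)) ⇒ v/((E/U))   [E → E / U]
v/((E/U)) ⇒ v/((U/U))   [E → U]
v/((U/U)) ⇒ v/((v/U))   [U → v]
v/((v/U)) ⇒ v/((v/v))   [U → v]

E⇒E/U⇒U/U⇒v/U⇒v/(E)⇒v/(U)⇒v/((E))⇒v/((E/U))⇒v/((U/U))⇒v/((v/U))⇒v/((v/v))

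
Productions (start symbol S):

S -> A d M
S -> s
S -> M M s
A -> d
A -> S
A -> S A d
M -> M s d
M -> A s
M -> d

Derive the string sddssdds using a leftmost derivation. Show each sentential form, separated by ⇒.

S ⇒ MMs ⇒ MsdMs ⇒ AssdMs ⇒ SssdMs ⇒ AdMssdMs ⇒ SdMssdMs ⇒ sdMssdMs ⇒ sddssdMs ⇒ sddssdds

S ⇒ MMs   [S -> M M s]
MMs ⇒ MsdMs   [M -> M s d]
MsdMs ⇒ AssdMs   [M -> A s]
AssdMs ⇒ SssdMs   [A -> S]
SssdMs ⇒ AdMssdMs   [S -> A d M]
AdMssdMs ⇒ SdMssdMs   [A -> S]
SdMssdMs ⇒ sdMssdMs   [S -> s]
sdMssdMs ⇒ sddssdMs   [M -> d]
sddssdMs ⇒ sddssdds   [M -> d]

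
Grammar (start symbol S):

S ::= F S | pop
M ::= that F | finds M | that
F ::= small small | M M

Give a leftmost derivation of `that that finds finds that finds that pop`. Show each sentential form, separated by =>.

S => F S => M M S => that M S => that that F S => that that M M S => that that finds M M S => that that finds finds M M S => that that finds finds that M S => that that finds finds that finds M S => that that finds finds that finds that S => that that finds finds that finds that pop

S => F S   [S ::= F S]
F S => M M S   [F ::= M M]
M M S => that M S   [M ::= that]
that M S => that that F S   [M ::= that F]
that that F S => that that M M S   [F ::= M M]
that that M M S => that that finds M M S   [M ::= finds M]
that that finds M M S => that that finds finds M M S   [M ::= finds M]
that that finds finds M M S => that that finds finds that M S   [M ::= that]
that that finds finds that M S => that that finds finds that finds M S   [M ::= finds M]
that that finds finds that finds M S => that that finds finds that finds that S   [M ::= that]
that that finds finds that finds that S => that that finds finds that finds that pop   [S ::= pop]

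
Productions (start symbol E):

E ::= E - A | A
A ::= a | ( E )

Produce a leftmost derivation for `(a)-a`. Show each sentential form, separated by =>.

E=>E-A=>A-A=>(E)-A=>(A)-A=>(a)-A=>(a)-a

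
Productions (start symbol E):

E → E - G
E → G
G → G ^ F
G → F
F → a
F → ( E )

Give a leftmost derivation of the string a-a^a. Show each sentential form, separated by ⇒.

E ⇒ E-G ⇒ G-G ⇒ F-G ⇒ a-G ⇒ a-G^F ⇒ a-F^F ⇒ a-a^F ⇒ a-a^a

E ⇒ E-G   [E → E - G]
E-G ⇒ G-G   [E → G]
G-G ⇒ F-G   [G → F]
F-G ⇒ a-G   [F → a]
a-G ⇒ a-G^F   [G → G ^ F]
a-G^F ⇒ a-F^F   [G → F]
a-F^F ⇒ a-a^F   [F → a]
a-a^F ⇒ a-a^a   [F → a]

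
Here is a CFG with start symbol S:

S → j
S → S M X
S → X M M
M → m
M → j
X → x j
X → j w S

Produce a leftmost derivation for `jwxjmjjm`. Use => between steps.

S=>XMM=>jwSMM=>jwXMMMM=>jwxjMMMM=>jwxjmMMM=>jwxjmjMM=>jwxjmjjM=>jwxjmjjm

S => XMM   [S → X M M]
XMM => jwSMM   [X → j w S]
jwSMM => jwXMMMM   [S → X M M]
jwXMMMM => jwxjMMMM   [X → x j]
jwxjMMMM => jwxjmMMM   [M → m]
jwxjmMMM => jwxjmjMM   [M → j]
jwxjmjMM => jwxjmjjM   [M → j]
jwxjmjjM => jwxjmjjm   [M → m]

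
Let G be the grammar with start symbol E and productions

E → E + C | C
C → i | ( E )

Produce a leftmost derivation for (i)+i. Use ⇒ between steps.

E ⇒ E+C   [E → E + C]
E+C ⇒ C+C   [E → C]
C+C ⇒ (E)+C   [C → ( E )]
(E)+C ⇒ (C)+C   [E → C]
(C)+C ⇒ (i)+C   [C → i]
(i)+C ⇒ (i)+i   [C → i]

E ⇒ E+C ⇒ C+C ⇒ (E)+C ⇒ (C)+C ⇒ (i)+C ⇒ (i)+i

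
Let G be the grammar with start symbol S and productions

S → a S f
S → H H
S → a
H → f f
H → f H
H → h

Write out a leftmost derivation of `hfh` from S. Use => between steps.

S => HH => hH => hfH => hfh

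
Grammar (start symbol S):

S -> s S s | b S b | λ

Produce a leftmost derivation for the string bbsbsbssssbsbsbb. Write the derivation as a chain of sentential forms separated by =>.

S => bSb   [S -> b S b]
bSb => bbSbb   [S -> b S b]
bbSbb => bbsSsbb   [S -> s S s]
bbsSsbb => bbsbSbsbb   [S -> b S b]
bbsbSbsbb => bbsbsSsbsbb   [S -> s S s]
bbsbsSsbsbb => bbsbsbSbsbsbb   [S -> b S b]
bbsbsbSbsbsbb => bbsbsbsSsbsbsbb   [S -> s S s]
bbsbsbsSsbsbsbb => bbsbsbssSssbsbsbb   [S -> s S s]
bbsbsbssSssbsbsbb => bbsbsbssssbsbsbb   [S -> λ]

S => bSb => bbSbb => bbsSsbb => bbsbSbsbb => bbsbsSsbsbb => bbsbsbSbsbsbb => bbsbsbsSsbsbsbb => bbsbsbssSssbsbsbb => bbsbsbssssbsbsbb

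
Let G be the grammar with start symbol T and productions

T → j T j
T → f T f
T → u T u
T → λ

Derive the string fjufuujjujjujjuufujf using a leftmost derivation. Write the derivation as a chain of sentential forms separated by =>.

T => fTf => fjTjf => fjuTujf => fjufTfujf => fjufuTufujf => fjufuuTuufujf => fjufuujTjuufujf => fjufuujjTjjuufujf => fjufuujjuTujjuufujf => fjufuujjujTjujjuufujf => fjufuujjujjujjuufujf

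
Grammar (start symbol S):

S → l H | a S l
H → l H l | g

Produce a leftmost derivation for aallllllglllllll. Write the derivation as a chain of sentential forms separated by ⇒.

S ⇒ aSl ⇒ aaSll ⇒ aalHll ⇒ aallHlll ⇒ aalllHllll ⇒ aallllHlllll ⇒ aalllllHllllll ⇒ aallllllHlllllll ⇒ aallllllglllllll

S ⇒ aSl   [S → a S l]
aSl ⇒ aaSll   [S → a S l]
aaSll ⇒ aalHll   [S → l H]
aalHll ⇒ aallHlll   [H → l H l]
aallHlll ⇒ aalllHllll   [H → l H l]
aalllHllll ⇒ aallllHlllll   [H → l H l]
aallllHlllll ⇒ aalllllHllllll   [H → l H l]
aalllllHllllll ⇒ aallllllHlllllll   [H → l H l]
aallllllHlllllll ⇒ aallllllglllllll   [H → g]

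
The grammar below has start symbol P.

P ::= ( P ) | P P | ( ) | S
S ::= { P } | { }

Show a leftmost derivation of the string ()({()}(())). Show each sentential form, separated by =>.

P=>PP=>()P=>()(P)=>()(PP)=>()(SP)=>()({P}P)=>()({()}P)=>()({()}(P))=>()({()}(()))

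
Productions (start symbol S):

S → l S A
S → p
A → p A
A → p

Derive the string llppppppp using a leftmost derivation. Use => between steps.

S => lSA   [S → l S A]
lSA => llSAA   [S → l S A]
llSAA => llpAA   [S → p]
llpAA => llppAA   [A → p A]
llppAA => llpppAA   [A → p A]
llpppAA => llppppAA   [A → p A]
llppppAA => llpppppAA   [A → p A]
llpppppAA => llppppppA   [A → p]
llppppppA => llppppppp   [A → p]

S => lSA => llSAA => llpAA => llppAA => llpppAA => llppppAA => llpppppAA => llppppppA => llppppppp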